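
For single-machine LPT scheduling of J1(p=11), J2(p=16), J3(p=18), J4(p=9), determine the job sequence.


LPT: sort by longest processing time first
  J3: p=18
  J2: p=16
  J1: p=11
  J4: p=9
Order: J3 → J2 → J1 → J4


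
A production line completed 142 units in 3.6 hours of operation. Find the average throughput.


Throughput = units / time
= 142 / 3.6
= 39.4 units/hour


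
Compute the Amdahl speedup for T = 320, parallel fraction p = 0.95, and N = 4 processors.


Amdahl's law: T_p = T × ((1-p) + p/N)
= 320 × ((1-0.95) + 0.95/4)
= 320 × (0.05 + 0.2375)
= 320 × 0.2875
= 92.00
Speedup = 320/92.00
= 3.48×


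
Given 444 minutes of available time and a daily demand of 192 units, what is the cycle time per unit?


Cycle time = available time / demand
= 444 / 192
= 2.31 min/unit


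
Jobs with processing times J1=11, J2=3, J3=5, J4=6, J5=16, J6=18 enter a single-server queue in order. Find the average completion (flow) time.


Completion times:
  J1: completes at 11
  J2: completes at 14
  J3: completes at 19
  J4: completes at 25
  J5: completes at 41
  J6: completes at 59
Sum = 169
Average = 169/6
= 28.17


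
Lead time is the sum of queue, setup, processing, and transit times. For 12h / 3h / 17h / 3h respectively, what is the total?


Lead time = queue + setup + processing + transit
= 12 + 3 + 17 + 3
= 35 hours


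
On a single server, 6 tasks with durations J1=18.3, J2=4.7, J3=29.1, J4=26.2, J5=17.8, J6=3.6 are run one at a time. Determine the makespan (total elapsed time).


Sequential makespan: sum all processing times
= 18.3 + 4.7 + 29.1 + 26.2 + 17.8 + 3.6
= 99.7 time units


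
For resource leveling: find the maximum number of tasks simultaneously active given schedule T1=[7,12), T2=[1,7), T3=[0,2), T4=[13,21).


Check each time point for overlaps:
  t=1: 2 tasks active (T2, T3)
Max concurrent = 2


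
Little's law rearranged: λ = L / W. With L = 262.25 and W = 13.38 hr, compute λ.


Little's law: L = λW → λ = L / W
= 262.25 / 13.38
= 19.60 per hour


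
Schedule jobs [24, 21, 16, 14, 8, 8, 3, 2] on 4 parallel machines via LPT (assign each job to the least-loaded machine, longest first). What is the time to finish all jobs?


Jobs (LPT sorted): [24, 21, 16, 14, 8, 8, 3, 2]
Machines: 4
  J=24 → Machine 1 (load: 0+24=24)
  J=21 → Machine 2 (load: 0+21=21)
  J=16 → Machine 3 (load: 0+16=16)
  J=14 → Machine 4 (load: 0+14=14)
  J=8 → Machine 4 (load: 14+8=22)
  J=8 → Machine 3 (load: 16+8=24)
  J=3 → Machine 2 (load: 21+3=24)
  J=2 → Machine 4 (load: 22+2=24)
Machine loads: [24, 24, 24, 24]
Makespan = max = 24 time units


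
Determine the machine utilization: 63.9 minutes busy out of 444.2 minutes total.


Utilization = busy / total × 100
= 63.9 / 444.2 × 100
= 14.4%


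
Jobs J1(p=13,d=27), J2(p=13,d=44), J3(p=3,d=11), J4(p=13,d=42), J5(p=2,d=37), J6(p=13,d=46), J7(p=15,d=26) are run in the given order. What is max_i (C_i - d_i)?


Lateness per job (L = C - d):
  J1: C=13, d=27, L=-14
  J2: C=26, d=44, L=-18
  J3: C=29, d=11, L=18
  J4: C=42, d=42, L=0
  J5: C=44, d=37, L=7
  J6: C=57, d=46, L=11
  J7: C=72, d=26, L=46
Lmax = max(-14, -18, 18, 0, 7, 11, 46)
= 46


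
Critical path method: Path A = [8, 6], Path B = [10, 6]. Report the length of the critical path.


Path A: 8 + 6 = 14
Path B: 10 + 6 = 16
Critical path = longest = max(14, 16)
= 16 (Path B)


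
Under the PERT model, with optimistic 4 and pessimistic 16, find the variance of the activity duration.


σ² = ((p - o) / 6)² = (p - o)² / 36
= (16 - 4)² / 36
= 12² / 36
= 144 / 36
= 4.0000


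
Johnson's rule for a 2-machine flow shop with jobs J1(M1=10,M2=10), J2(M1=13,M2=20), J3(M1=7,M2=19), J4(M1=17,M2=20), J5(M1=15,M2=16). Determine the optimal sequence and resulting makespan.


Johnson's rule:
Group 1 (M1≤M2, sort by M1): ['J3', 'J1', 'J2', 'J5', 'J4']
Group 2 (M1>M2, sort desc M2): []
Sequence: J3 → J1 → J2 → J5 → J4
Makespan calculation:
  J3: M1 done=7, M2 done=26
  J1: M1 done=17, M2 done=36
  J2: M1 done=30, M2 done=56
  J5: M1 done=45, M2 done=72
  J4: M1 done=62, M2 done=92
= Sequence: J3 → J1 → J2 → J5 → J4, Makespan: 92


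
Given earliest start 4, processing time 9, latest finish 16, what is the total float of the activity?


EF = ES + duration = 4 + 9 = 13
LS = LF - duration = 16 - 9 = 7
Total Float = LF - EF = 16 - 13
(or LS - ES = 7 - 4)
= 3


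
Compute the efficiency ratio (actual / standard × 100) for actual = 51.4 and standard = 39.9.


Efficiency = (actual / standard) × 100
= (51.4 / 39.9) × 100
= 128.8%


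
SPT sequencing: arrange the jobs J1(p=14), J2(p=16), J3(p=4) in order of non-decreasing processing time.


SPT: sort by shortest processing time
  J3: p=4
  J1: p=14
  J2: p=16
Order: J3 → J1 → J2


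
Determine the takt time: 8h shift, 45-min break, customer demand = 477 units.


Available = 8×60 - 45 = 435 min
Takt time = 435 / 477
= 0.91 min/unit


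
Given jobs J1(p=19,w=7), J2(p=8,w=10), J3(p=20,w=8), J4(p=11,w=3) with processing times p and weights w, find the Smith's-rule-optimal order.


WSPT (Smith's rule): sort by p/w ascending
  J2: p/w = 8/10 = 0.800
  J3: p/w = 20/8 = 2.500
  J1: p/w = 19/7 = 2.714
  J4: p/w = 11/3 = 3.667
Order: J2 → J3 → J1 → J4


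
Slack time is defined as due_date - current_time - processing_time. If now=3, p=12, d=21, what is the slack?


Slack = due - current_time - processing
= 21 - 3 - 12
= 6


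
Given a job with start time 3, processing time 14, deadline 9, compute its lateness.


Completion = 3 + 14 = 17
Lateness = C - d = 17 - 9
= 8


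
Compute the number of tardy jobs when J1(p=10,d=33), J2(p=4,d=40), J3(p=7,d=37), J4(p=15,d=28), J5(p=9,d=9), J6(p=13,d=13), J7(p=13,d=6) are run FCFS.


Completion vs due date:
  J1: C=10, d=33 → on time
  J2: C=14, d=40 → on time
  J3: C=21, d=37 → on time
  J4: C=36, d=28 → TARDY
  J5: C=45, d=9 → TARDY
  J6: C=58, d=13 → TARDY
  J7: C=71, d=6 → TARDY
Tardy jobs: J4, J5, J6, J7
Count = 4


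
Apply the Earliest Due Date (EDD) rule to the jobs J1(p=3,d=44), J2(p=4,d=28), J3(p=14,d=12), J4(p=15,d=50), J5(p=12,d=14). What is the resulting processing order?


EDD: sort by earliest due date
  J3: d=12, p=14
  J5: d=14, p=12
  J2: d=28, p=4
  J1: d=44, p=3
  J4: d=50, p=15
Order: J3 → J5 → J2 → J1 → J4


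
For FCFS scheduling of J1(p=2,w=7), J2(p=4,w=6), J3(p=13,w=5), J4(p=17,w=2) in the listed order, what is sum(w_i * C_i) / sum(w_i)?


Completion times:
  J1: C=2, w×C=7×2=14
  J2: C=6, w×C=6×6=36
  J3: C=19, w×C=5×19=95
  J4: C=36, w×C=2×36=72
Sum w×C = 217
Sum w = 20
Weighted avg = 217/20
= 10.85


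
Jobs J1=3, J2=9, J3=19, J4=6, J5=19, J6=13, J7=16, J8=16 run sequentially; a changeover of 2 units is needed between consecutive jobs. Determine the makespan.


Makespan = Σ processing + (n-1) × setup
= (3 + 9 + 19 + 6 + 19 + 13 + 16 + 16) + (8-1)×2
= 101 + 14
= 115 time units


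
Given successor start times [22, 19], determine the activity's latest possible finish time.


LF = min of all successor start times
Successors start at: [22, 19]
LF = min(22, 19)
= 19


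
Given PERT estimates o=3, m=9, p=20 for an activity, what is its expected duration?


te = (o + 4m + p) / 6
= (3 + 4×9 + 20) / 6
= (3 + 36 + 20) / 6
= 59 / 6
= 9.83


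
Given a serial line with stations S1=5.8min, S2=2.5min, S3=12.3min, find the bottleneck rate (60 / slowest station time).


Bottleneck = longest station time
Station times: [5.8, 2.5, 12.3]
Max = 12.3 min
Rate = 60 / 12.3
= 4.88 units/hour (bottleneck: 12.3min)


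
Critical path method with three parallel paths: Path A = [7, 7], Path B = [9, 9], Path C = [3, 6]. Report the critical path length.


Path A: 7 + 7 = 14
Path B: 9 + 9 = 18
Path C: 3 + 6 = 9
Critical path = longest = max(14, 18, 9)
= 18 (Path B)


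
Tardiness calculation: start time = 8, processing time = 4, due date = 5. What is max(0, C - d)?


Completion = start + processing = 8 + 4 = 12
Tardiness = max(0, C - d) = max(0, 12 - 5)
= max(0, 7)
= 7


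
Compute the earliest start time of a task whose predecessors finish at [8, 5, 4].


ES = max of all predecessor completion times
Predecessors: [8, 5, 4]
ES = max(8, 5, 4)
= 8


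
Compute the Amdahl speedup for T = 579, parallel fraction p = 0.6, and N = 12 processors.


Amdahl's law: T_p = T × ((1-p) + p/N)
= 579 × ((1-0.6) + 0.6/12)
= 579 × (0.40 + 0.0500)
= 579 × 0.4500
= 260.55
Speedup = 579/260.55
= 2.22×


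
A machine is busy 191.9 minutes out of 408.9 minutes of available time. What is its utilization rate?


Utilization = busy / total × 100
= 191.9 / 408.9 × 100
= 46.9%


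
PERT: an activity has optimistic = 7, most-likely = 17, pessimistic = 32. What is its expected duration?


te = (o + 4m + p) / 6
= (7 + 4×17 + 32) / 6
= (7 + 68 + 32) / 6
= 107 / 6
= 17.83


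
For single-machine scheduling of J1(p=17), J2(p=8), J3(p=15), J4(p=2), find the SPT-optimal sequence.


SPT: sort by shortest processing time
  J4: p=2
  J2: p=8
  J3: p=15
  J1: p=17
Order: J4 → J2 → J3 → J1


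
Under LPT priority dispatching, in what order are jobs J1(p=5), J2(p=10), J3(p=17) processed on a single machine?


LPT: sort by longest processing time first
  J3: p=17
  J2: p=10
  J1: p=5
Order: J3 → J2 → J1


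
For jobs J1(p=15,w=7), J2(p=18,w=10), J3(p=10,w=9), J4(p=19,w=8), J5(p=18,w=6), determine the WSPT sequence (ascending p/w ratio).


WSPT (Smith's rule): sort by p/w ascending
  J3: p/w = 10/9 = 1.111
  J2: p/w = 18/10 = 1.800
  J1: p/w = 15/7 = 2.143
  J4: p/w = 19/8 = 2.375
  J5: p/w = 18/6 = 3.000
Order: J3 → J2 → J1 → J4 → J5


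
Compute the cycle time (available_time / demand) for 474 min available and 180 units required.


Cycle time = available time / demand
= 474 / 180
= 2.63 min/unit


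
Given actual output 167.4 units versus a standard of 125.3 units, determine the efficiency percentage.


Efficiency = (actual / standard) × 100
= (167.4 / 125.3) × 100
= 133.6%


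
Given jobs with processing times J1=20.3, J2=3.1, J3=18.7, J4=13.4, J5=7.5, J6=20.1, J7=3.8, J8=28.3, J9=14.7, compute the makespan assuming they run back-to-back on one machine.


Sequential makespan: sum all processing times
= 20.3 + 3.1 + 18.7 + 13.4 + 7.5 + 20.1 + 3.8 + 28.3 + 14.7
= 129.9 time units


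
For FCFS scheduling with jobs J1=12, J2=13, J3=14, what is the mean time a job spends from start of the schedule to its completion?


Completion times:
  J1: completes at 12
  J2: completes at 25
  J3: completes at 39
Sum = 76
Average = 76/3
= 25.33


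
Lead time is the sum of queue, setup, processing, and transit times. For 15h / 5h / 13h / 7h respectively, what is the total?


Lead time = queue + setup + processing + transit
= 15 + 5 + 13 + 7
= 40 hours


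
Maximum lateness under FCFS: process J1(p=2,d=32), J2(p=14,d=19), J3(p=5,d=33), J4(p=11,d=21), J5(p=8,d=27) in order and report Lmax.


Lateness per job (L = C - d):
  J1: C=2, d=32, L=-30
  J2: C=16, d=19, L=-3
  J3: C=21, d=33, L=-12
  J4: C=32, d=21, L=11
  J5: C=40, d=27, L=13
Lmax = max(-30, -3, -12, 11, 13)
= 13


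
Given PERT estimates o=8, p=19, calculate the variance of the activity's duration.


σ² = ((p - o) / 6)² = (p - o)² / 36
= (19 - 8)² / 36
= 11² / 36
= 121 / 36
= 3.3611


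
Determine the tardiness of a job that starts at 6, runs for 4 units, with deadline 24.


Completion = start + processing = 6 + 4 = 10
Tardiness = max(0, C - d) = max(0, 10 - 24)
= max(0, -14)
= 0


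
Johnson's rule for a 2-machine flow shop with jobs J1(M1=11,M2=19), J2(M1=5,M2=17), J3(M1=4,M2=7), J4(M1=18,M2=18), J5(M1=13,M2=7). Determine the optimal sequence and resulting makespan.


Johnson's rule:
Group 1 (M1≤M2, sort by M1): ['J3', 'J2', 'J1', 'J4']
Group 2 (M1>M2, sort desc M2): ['J5']
Sequence: J3 → J2 → J1 → J4 → J5
Makespan calculation:
  J3: M1 done=4, M2 done=11
  J2: M1 done=9, M2 done=28
  J1: M1 done=20, M2 done=47
  J4: M1 done=38, M2 done=65
  J5: M1 done=51, M2 done=72
= Sequence: J3 → J2 → J1 → J4 → J5, Makespan: 72


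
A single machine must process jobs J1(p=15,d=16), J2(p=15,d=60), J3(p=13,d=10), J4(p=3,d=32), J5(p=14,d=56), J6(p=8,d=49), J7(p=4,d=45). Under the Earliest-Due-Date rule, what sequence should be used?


EDD: sort by earliest due date
  J3: d=10, p=13
  J1: d=16, p=15
  J4: d=32, p=3
  J7: d=45, p=4
  J6: d=49, p=8
  J5: d=56, p=14
  J2: d=60, p=15
Order: J3 → J1 → J4 → J7 → J6 → J5 → J2


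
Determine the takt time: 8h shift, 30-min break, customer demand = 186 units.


Available = 8×60 - 30 = 450 min
Takt time = 450 / 186
= 2.42 min/unit


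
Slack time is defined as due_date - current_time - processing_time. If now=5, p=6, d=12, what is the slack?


Slack = due - current_time - processing
= 12 - 5 - 6
= 1


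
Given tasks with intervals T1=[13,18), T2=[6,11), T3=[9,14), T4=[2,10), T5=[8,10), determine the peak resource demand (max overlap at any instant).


Check each time point for overlaps:
  t=9: 4 tasks active (T2, T3, T4, T5)
Max concurrent = 4


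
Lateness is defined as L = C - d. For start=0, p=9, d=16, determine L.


Completion = 0 + 9 = 9
Lateness = C - d = 9 - 16
= -7


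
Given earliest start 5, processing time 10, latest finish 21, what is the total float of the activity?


EF = ES + duration = 5 + 10 = 15
LS = LF - duration = 21 - 10 = 11
Total Float = LF - EF = 21 - 15
(or LS - ES = 11 - 5)
= 6


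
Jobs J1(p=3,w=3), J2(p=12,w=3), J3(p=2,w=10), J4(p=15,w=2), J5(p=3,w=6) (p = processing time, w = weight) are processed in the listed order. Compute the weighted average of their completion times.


Completion times:
  J1: C=3, w×C=3×3=9
  J2: C=15, w×C=3×15=45
  J3: C=17, w×C=10×17=170
  J4: C=32, w×C=2×32=64
  J5: C=35, w×C=6×35=210
Sum w×C = 498
Sum w = 24
Weighted avg = 498/24
= 20.75


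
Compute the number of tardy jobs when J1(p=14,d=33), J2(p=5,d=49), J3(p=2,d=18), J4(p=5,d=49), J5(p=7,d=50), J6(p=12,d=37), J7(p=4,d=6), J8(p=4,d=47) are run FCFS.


Completion vs due date:
  J1: C=14, d=33 → on time
  J2: C=19, d=49 → on time
  J3: C=21, d=18 → TARDY
  J4: C=26, d=49 → on time
  J5: C=33, d=50 → on time
  J6: C=45, d=37 → TARDY
  J7: C=49, d=6 → TARDY
  J8: C=53, d=47 → TARDY
Tardy jobs: J3, J6, J7, J8
Count = 4


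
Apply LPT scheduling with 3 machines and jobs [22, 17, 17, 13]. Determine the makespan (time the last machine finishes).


Jobs (LPT sorted): [22, 17, 17, 13]
Machines: 3
  J=22 → Machine 1 (load: 0+22=22)
  J=17 → Machine 2 (load: 0+17=17)
  J=17 → Machine 3 (load: 0+17=17)
  J=13 → Machine 2 (load: 17+13=30)
Machine loads: [22, 30, 17]
Makespan = max = 30 time units


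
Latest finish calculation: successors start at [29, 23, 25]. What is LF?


LF = min of all successor start times
Successors start at: [29, 23, 25]
LF = min(29, 23, 25)
= 23


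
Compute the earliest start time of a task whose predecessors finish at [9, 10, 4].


ES = max of all predecessor completion times
Predecessors: [9, 10, 4]
ES = max(9, 10, 4)
= 10


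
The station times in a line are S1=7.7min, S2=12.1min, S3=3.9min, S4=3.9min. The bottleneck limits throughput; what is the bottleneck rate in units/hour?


Bottleneck = longest station time
Station times: [7.7, 12.1, 3.9, 3.9]
Max = 12.1 min
Rate = 60 / 12.1
= 4.96 units/hour (bottleneck: 12.1min)


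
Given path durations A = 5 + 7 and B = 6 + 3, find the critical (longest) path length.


Path A: 5 + 7 = 12
Path B: 6 + 3 = 9
Critical path = longest = max(12, 9)
= 12 (Path A)


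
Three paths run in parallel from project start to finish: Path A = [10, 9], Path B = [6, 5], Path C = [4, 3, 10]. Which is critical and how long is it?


Path A: 10 + 9 = 19
Path B: 6 + 5 = 11
Path C: 4 + 3 + 10 = 17
Critical path = longest = max(19, 11, 17)
= 19 (Path A)


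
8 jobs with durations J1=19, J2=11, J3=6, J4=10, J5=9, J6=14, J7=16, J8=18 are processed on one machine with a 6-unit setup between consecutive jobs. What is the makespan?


Makespan = Σ processing + (n-1) × setup
= (19 + 11 + 6 + 10 + 9 + 14 + 16 + 18) + (8-1)×6
= 103 + 42
= 145 time units


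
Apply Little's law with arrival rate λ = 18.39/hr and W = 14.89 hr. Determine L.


Little's law: L = λ × W
= 18.39 × 14.89
= 273.83


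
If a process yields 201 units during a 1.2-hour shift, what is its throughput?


Throughput = units / time
= 201 / 1.2
= 167.5 units/hour


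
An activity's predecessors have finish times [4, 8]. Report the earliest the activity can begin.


ES = max of all predecessor completion times
Predecessors: [4, 8]
ES = max(4, 8)
= 8


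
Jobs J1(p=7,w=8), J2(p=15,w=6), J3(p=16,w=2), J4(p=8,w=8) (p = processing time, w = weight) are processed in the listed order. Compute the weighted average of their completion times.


Completion times:
  J1: C=7, w×C=8×7=56
  J2: C=22, w×C=6×22=132
  J3: C=38, w×C=2×38=76
  J4: C=46, w×C=8×46=368
Sum w×C = 632
Sum w = 24
Weighted avg = 632/24
= 26.33


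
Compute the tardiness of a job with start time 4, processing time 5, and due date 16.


Completion = start + processing = 4 + 5 = 9
Tardiness = max(0, C - d) = max(0, 9 - 16)
= max(0, -7)
= 0


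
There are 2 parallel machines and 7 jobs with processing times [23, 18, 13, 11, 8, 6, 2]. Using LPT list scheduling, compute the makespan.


Jobs (LPT sorted): [23, 18, 13, 11, 8, 6, 2]
Machines: 2
  J=23 → Machine 1 (load: 0+23=23)
  J=18 → Machine 2 (load: 0+18=18)
  J=13 → Machine 2 (load: 18+13=31)
  J=11 → Machine 1 (load: 23+11=34)
  J=8 → Machine 2 (load: 31+8=39)
  J=6 → Machine 1 (load: 34+6=40)
  J=2 → Machine 2 (load: 39+2=41)
Machine loads: [40, 41]
Makespan = max = 41 time units


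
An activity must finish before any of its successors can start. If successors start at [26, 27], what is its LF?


LF = min of all successor start times
Successors start at: [26, 27]
LF = min(26, 27)
= 26


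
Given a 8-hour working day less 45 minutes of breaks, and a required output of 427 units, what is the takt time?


Available = 8×60 - 45 = 435 min
Takt time = 435 / 427
= 1.02 min/unit


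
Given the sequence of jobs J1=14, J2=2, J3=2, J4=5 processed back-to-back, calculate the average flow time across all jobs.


Completion times:
  J1: completes at 14
  J2: completes at 16
  J3: completes at 18
  J4: completes at 23
Sum = 71
Average = 71/4
= 17.75


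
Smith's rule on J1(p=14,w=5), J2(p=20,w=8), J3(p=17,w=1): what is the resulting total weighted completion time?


WSPT order (by p/w): J2 → J1 → J3
  J2: C=20, w·C=8×20=160
  J1: C=34, w·C=5×34=170
  J3: C=51, w·C=1×51=51
Σ w·C = 381
= 381


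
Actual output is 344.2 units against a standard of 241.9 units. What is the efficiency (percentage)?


Efficiency = (actual / standard) × 100
= (344.2 / 241.9) × 100
= 142.3%


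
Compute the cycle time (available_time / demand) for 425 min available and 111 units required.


Cycle time = available time / demand
= 425 / 111
= 3.83 min/unit


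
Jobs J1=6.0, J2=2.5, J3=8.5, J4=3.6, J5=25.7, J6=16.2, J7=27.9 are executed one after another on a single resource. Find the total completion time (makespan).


Sequential makespan: sum all processing times
= 6.0 + 2.5 + 8.5 + 3.6 + 25.7 + 16.2 + 27.9
= 90.4 time units


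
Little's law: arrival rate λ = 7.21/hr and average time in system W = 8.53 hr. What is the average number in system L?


Little's law: L = λ × W
= 7.21 × 8.53
= 61.50


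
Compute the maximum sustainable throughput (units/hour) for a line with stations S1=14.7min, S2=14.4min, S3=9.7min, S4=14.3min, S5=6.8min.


Bottleneck = longest station time
Station times: [14.7, 14.4, 9.7, 14.3, 6.8]
Max = 14.7 min
Rate = 60 / 14.7
= 4.08 units/hour (bottleneck: 14.7min)


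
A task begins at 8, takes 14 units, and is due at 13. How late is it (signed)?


Completion = 8 + 14 = 22
Lateness = C - d = 22 - 13
= 9


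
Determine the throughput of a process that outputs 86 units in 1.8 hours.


Throughput = units / time
= 86 / 1.8
= 47.8 units/hour


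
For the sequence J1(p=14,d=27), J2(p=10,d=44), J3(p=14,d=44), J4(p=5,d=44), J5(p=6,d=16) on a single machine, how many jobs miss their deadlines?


Completion vs due date:
  J1: C=14, d=27 → on time
  J2: C=24, d=44 → on time
  J3: C=38, d=44 → on time
  J4: C=43, d=44 → on time
  J5: C=49, d=16 → TARDY
Tardy jobs: J5
Count = 1


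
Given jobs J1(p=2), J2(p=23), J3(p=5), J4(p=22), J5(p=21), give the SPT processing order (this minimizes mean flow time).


SPT: sort by shortest processing time
  J1: p=2
  J3: p=5
  J5: p=21
  J4: p=22
  J2: p=23
Order: J1 → J3 → J5 → J4 → J2


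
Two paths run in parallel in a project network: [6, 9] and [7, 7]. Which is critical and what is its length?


Path A: 6 + 9 = 15
Path B: 7 + 7 = 14
Critical path = longest = max(15, 14)
= 15 (Path A)


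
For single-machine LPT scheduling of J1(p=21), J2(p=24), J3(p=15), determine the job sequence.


LPT: sort by longest processing time first
  J2: p=24
  J1: p=21
  J3: p=15
Order: J2 → J1 → J3


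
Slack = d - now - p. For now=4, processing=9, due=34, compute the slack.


Slack = due - current_time - processing
= 34 - 4 - 9
= 21


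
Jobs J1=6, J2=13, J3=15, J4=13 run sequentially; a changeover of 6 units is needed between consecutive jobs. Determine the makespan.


Makespan = Σ processing + (n-1) × setup
= (6 + 13 + 15 + 13) + (4-1)×6
= 47 + 18
= 65 time units


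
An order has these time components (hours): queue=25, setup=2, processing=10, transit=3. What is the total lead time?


Lead time = queue + setup + processing + transit
= 25 + 2 + 10 + 3
= 40 hours


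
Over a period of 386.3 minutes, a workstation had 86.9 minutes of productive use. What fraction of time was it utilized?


Utilization = busy / total × 100
= 86.9 / 386.3 × 100
= 22.5%


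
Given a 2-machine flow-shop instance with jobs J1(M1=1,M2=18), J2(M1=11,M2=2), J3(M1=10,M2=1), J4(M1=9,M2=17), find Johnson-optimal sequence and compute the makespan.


Johnson's rule:
Group 1 (M1≤M2, sort by M1): ['J1', 'J4']
Group 2 (M1>M2, sort desc M2): ['J2', 'J3']
Sequence: J1 → J4 → J2 → J3
Makespan calculation:
  J1: M1 done=1, M2 done=19
  J4: M1 done=10, M2 done=36
  J2: M1 done=21, M2 done=38
  J3: M1 done=31, M2 done=39
= Sequence: J1 → J4 → J2 → J3, Makespan: 39


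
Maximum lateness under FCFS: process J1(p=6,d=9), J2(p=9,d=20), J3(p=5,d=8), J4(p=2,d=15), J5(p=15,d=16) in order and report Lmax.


Lateness per job (L = C - d):
  J1: C=6, d=9, L=-3
  J2: C=15, d=20, L=-5
  J3: C=20, d=8, L=12
  J4: C=22, d=15, L=7
  J5: C=37, d=16, L=21
Lmax = max(-3, -5, 12, 7, 21)
= 21


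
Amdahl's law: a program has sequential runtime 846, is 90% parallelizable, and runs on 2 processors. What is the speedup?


Amdahl's law: T_p = T × ((1-p) + p/N)
= 846 × ((1-0.9) + 0.9/2)
= 846 × (0.10 + 0.4500)
= 846 × 0.5500
= 465.30
Speedup = 846/465.30
= 1.82×


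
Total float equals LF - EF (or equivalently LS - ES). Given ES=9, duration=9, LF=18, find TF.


EF = ES + duration = 9 + 9 = 18
LS = LF - duration = 18 - 9 = 9
Total Float = LF - EF = 18 - 18
(or LS - ES = 9 - 9)
= 0


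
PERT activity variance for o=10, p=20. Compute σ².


σ² = ((p - o) / 6)² = (p - o)² / 36
= (20 - 10)² / 36
= 10² / 36
= 100 / 36
= 2.7778


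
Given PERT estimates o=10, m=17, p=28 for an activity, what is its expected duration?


te = (o + 4m + p) / 6
= (10 + 4×17 + 28) / 6
= (10 + 68 + 28) / 6
= 106 / 6
= 17.67


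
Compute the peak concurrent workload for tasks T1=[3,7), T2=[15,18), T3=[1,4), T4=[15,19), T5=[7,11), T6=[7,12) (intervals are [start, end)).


Check each time point for overlaps:
  t=3: 2 tasks active (T1, T3)
Max concurrent = 2


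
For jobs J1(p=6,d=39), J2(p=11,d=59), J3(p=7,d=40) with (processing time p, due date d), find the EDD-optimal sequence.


EDD: sort by earliest due date
  J1: d=39, p=6
  J3: d=40, p=7
  J2: d=59, p=11
Order: J1 → J3 → J2


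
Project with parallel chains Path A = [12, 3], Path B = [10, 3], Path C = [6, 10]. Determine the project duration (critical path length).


Path A: 12 + 3 = 15
Path B: 10 + 3 = 13
Path C: 6 + 10 = 16
Critical path = longest = max(15, 13, 16)
= 16 (Path C)


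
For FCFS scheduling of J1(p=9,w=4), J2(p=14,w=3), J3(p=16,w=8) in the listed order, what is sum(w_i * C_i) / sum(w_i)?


Completion times:
  J1: C=9, w×C=4×9=36
  J2: C=23, w×C=3×23=69
  J3: C=39, w×C=8×39=312
Sum w×C = 417
Sum w = 15
Weighted avg = 417/15
= 27.80


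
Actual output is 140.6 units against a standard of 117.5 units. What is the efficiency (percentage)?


Efficiency = (actual / standard) × 100
= (140.6 / 117.5) × 100
= 119.7%


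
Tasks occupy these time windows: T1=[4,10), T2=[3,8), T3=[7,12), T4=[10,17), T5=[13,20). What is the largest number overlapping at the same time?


Check each time point for overlaps:
  t=7: 3 tasks active (T1, T2, T3)
Max concurrent = 3


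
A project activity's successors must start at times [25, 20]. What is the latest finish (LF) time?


LF = min of all successor start times
Successors start at: [25, 20]
LF = min(25, 20)
= 20


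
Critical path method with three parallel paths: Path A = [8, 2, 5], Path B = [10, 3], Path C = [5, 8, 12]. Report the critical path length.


Path A: 8 + 2 + 5 = 15
Path B: 10 + 3 = 13
Path C: 5 + 8 + 12 = 25
Critical path = longest = max(15, 13, 25)
= 25 (Path C)


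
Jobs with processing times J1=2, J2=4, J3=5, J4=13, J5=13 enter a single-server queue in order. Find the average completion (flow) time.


Completion times:
  J1: completes at 2
  J2: completes at 6
  J3: completes at 11
  J4: completes at 24
  J5: completes at 37
Sum = 80
Average = 80/5
= 16.00


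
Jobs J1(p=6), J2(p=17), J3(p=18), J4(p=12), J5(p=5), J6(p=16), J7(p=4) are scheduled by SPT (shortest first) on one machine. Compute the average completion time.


SPT order: J7 → J5 → J1 → J4 → J6 → J2 → J3
Completion times:
  J7: C=4
  J5: C=9
  J1: C=15
  J4: C=27
  J6: C=43
  J2: C=60
  J3: C=78
Sum = 236, n = 7
Mean flow = 236/7
= 33.71


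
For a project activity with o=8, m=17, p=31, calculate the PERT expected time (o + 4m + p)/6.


te = (o + 4m + p) / 6
= (8 + 4×17 + 31) / 6
= (8 + 68 + 31) / 6
= 107 / 6
= 17.83


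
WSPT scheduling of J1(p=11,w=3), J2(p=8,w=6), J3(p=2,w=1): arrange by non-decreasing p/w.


WSPT (Smith's rule): sort by p/w ascending
  J2: p/w = 8/6 = 1.333
  J3: p/w = 2/1 = 2.000
  J1: p/w = 11/3 = 3.667
Order: J2 → J3 → J1


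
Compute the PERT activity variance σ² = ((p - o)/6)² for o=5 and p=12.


σ² = ((p - o) / 6)² = (p - o)² / 36
= (12 - 5)² / 36
= 7² / 36
= 49 / 36
= 1.3611


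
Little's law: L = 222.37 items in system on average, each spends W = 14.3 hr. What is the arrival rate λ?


Little's law: L = λW → λ = L / W
= 222.37 / 14.3
= 15.55 per hour


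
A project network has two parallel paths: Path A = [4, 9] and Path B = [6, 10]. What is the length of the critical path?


Path A: 4 + 9 = 13
Path B: 6 + 10 = 16
Critical path = longest = max(13, 16)
= 16 (Path B)


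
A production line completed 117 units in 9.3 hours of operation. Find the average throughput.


Throughput = units / time
= 117 / 9.3
= 12.6 units/hour


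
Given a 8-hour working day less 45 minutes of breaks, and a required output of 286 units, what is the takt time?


Available = 8×60 - 45 = 435 min
Takt time = 435 / 286
= 1.52 min/unit


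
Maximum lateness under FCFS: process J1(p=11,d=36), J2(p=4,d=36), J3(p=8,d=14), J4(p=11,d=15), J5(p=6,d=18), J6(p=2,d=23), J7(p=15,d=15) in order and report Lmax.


Lateness per job (L = C - d):
  J1: C=11, d=36, L=-25
  J2: C=15, d=36, L=-21
  J3: C=23, d=14, L=9
  J4: C=34, d=15, L=19
  J5: C=40, d=18, L=22
  J6: C=42, d=23, L=19
  J7: C=57, d=15, L=42
Lmax = max(-25, -21, 9, 19, 22, 19, 42)
= 42


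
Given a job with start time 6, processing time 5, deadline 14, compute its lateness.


Completion = 6 + 5 = 11
Lateness = C - d = 11 - 14
= -3


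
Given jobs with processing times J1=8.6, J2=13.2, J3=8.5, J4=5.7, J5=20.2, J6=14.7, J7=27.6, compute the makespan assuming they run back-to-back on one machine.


Sequential makespan: sum all processing times
= 8.6 + 13.2 + 8.5 + 5.7 + 20.2 + 14.7 + 27.6
= 98.5 time units


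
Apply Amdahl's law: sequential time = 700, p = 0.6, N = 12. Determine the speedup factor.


Amdahl's law: T_p = T × ((1-p) + p/N)
= 700 × ((1-0.6) + 0.6/12)
= 700 × (0.40 + 0.0500)
= 700 × 0.4500
= 315.00
Speedup = 700/315.00
= 2.22×


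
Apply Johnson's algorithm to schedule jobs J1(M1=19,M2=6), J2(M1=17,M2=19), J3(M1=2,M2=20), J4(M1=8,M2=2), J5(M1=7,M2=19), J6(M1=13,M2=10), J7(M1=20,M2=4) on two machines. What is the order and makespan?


Johnson's rule:
Group 1 (M1≤M2, sort by M1): ['J3', 'J5', 'J2']
Group 2 (M1>M2, sort desc M2): ['J6', 'J1', 'J7', 'J4']
Sequence: J3 → J5 → J2 → J6 → J1 → J7 → J4
Makespan calculation:
  J3: M1 done=2, M2 done=22
  J5: M1 done=9, M2 done=41
  J2: M1 done=26, M2 done=60
  J6: M1 done=39, M2 done=70
  J1: M1 done=58, M2 done=76
  J7: M1 done=78, M2 done=82
  J4: M1 done=86, M2 done=88
= Sequence: J3 → J5 → J2 → J6 → J1 → J7 → J4, Makespan: 88


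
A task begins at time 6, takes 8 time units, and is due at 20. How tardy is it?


Completion = start + processing = 6 + 8 = 14
Tardiness = max(0, C - d) = max(0, 14 - 20)
= max(0, -6)
= 0


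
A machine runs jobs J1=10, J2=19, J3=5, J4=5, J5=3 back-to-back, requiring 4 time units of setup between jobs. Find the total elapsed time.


Makespan = Σ processing + (n-1) × setup
= (10 + 19 + 5 + 5 + 3) + (5-1)×4
= 42 + 16
= 58 time units


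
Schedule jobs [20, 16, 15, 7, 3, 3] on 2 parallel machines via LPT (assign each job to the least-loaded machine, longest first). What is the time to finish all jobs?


Jobs (LPT sorted): [20, 16, 15, 7, 3, 3]
Machines: 2
  J=20 → Machine 1 (load: 0+20=20)
  J=16 → Machine 2 (load: 0+16=16)
  J=15 → Machine 2 (load: 16+15=31)
  J=7 → Machine 1 (load: 20+7=27)
  J=3 → Machine 1 (load: 27+3=30)
  J=3 → Machine 1 (load: 30+3=33)
Machine loads: [33, 31]
Makespan = max = 33 time units


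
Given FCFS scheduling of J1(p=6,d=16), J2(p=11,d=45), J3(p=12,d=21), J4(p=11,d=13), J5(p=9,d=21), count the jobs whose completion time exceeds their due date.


Completion vs due date:
  J1: C=6, d=16 → on time
  J2: C=17, d=45 → on time
  J3: C=29, d=21 → TARDY
  J4: C=40, d=13 → TARDY
  J5: C=49, d=21 → TARDY
Tardy jobs: J3, J4, J5
Count = 3


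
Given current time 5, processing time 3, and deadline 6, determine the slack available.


Slack = due - current_time - processing
= 6 - 5 - 3
= -2


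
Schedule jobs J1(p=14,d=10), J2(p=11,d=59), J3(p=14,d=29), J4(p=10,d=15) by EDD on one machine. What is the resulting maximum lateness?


EDD order: J1 → J4 → J3 → J2
Completion and lateness:
  J1: C=14, d=10, L=14-10=4
  J4: C=24, d=15, L=24-15=9
  J3: C=38, d=29, L=38-29=9
  J2: C=49, d=59, L=49-59=-10
Lmax = max(4, 9, 9, -10)
= 9


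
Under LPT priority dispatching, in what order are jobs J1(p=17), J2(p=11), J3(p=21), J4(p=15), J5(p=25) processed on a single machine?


LPT: sort by longest processing time first
  J5: p=25
  J3: p=21
  J1: p=17
  J4: p=15
  J2: p=11
Order: J5 → J3 → J1 → J4 → J2


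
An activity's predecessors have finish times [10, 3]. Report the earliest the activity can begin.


ES = max of all predecessor completion times
Predecessors: [10, 3]
ES = max(10, 3)
= 10


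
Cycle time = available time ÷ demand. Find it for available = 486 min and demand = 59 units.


Cycle time = available time / demand
= 486 / 59
= 8.24 min/unit


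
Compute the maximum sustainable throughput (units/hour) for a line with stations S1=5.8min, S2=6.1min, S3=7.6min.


Bottleneck = longest station time
Station times: [5.8, 6.1, 7.6]
Max = 7.6 min
Rate = 60 / 7.6
= 7.89 units/hour (bottleneck: 7.6min)


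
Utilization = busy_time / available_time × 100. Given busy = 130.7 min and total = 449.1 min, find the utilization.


Utilization = busy / total × 100
= 130.7 / 449.1 × 100
= 29.1%


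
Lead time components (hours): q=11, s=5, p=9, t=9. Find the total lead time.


Lead time = queue + setup + processing + transit
= 11 + 5 + 9 + 9
= 34 hours


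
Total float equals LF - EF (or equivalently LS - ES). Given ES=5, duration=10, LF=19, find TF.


EF = ES + duration = 5 + 10 = 15
LS = LF - duration = 19 - 10 = 9
Total Float = LF - EF = 19 - 15
(or LS - ES = 9 - 5)
= 4


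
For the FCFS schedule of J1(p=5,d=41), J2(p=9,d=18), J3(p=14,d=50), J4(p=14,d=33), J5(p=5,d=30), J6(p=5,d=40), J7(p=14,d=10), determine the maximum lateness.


Lateness per job (L = C - d):
  J1: C=5, d=41, L=-36
  J2: C=14, d=18, L=-4
  J3: C=28, d=50, L=-22
  J4: C=42, d=33, L=9
  J5: C=47, d=30, L=17
  J6: C=52, d=40, L=12
  J7: C=66, d=10, L=56
Lmax = max(-36, -4, -22, 9, 17, 12, 56)
= 56


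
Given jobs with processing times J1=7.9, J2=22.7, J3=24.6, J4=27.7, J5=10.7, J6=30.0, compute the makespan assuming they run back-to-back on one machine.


Sequential makespan: sum all processing times
= 7.9 + 22.7 + 24.6 + 27.7 + 10.7 + 30.0
= 123.6 time units


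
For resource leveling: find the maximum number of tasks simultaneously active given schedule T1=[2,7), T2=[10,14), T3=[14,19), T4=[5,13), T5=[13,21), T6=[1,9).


Check each time point for overlaps:
  t=5: 3 tasks active (T1, T4, T6)
Max concurrent = 3


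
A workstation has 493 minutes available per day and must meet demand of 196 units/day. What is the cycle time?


Cycle time = available time / demand
= 493 / 196
= 2.52 min/unit


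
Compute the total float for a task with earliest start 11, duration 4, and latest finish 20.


EF = ES + duration = 11 + 4 = 15
LS = LF - duration = 20 - 4 = 16
Total Float = LF - EF = 20 - 15
(or LS - ES = 16 - 11)
= 5


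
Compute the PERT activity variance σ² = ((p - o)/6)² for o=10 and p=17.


σ² = ((p - o) / 6)² = (p - o)² / 36
= (17 - 10)² / 36
= 7² / 36
= 49 / 36
= 1.3611


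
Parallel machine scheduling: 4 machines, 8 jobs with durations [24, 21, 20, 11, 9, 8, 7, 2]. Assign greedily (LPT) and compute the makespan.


Jobs (LPT sorted): [24, 21, 20, 11, 9, 8, 7, 2]
Machines: 4
  J=24 → Machine 1 (load: 0+24=24)
  J=21 → Machine 2 (load: 0+21=21)
  J=20 → Machine 3 (load: 0+20=20)
  J=11 → Machine 4 (load: 0+11=11)
  J=9 → Machine 4 (load: 11+9=20)
  J=8 → Machine 3 (load: 20+8=28)
  J=7 → Machine 4 (load: 20+7=27)
  J=2 → Machine 2 (load: 21+2=23)
Machine loads: [24, 23, 28, 27]
Makespan = max = 28 time units


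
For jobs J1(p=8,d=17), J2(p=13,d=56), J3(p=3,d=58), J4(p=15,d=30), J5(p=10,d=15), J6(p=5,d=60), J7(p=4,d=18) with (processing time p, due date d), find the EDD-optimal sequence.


EDD: sort by earliest due date
  J5: d=15, p=10
  J1: d=17, p=8
  J7: d=18, p=4
  J4: d=30, p=15
  J2: d=56, p=13
  J3: d=58, p=3
  J6: d=60, p=5
Order: J5 → J1 → J7 → J4 → J2 → J3 → J6


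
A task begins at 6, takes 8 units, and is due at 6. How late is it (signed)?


Completion = 6 + 8 = 14
Lateness = C - d = 14 - 6
= 8


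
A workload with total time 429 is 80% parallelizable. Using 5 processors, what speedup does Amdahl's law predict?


Amdahl's law: T_p = T × ((1-p) + p/N)
= 429 × ((1-0.8) + 0.8/5)
= 429 × (0.20 + 0.1600)
= 429 × 0.3600
= 154.44
Speedup = 429/154.44
= 2.78×


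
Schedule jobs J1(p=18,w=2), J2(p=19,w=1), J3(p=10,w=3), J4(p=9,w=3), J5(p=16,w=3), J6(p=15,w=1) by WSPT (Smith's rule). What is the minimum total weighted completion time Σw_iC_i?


WSPT order (by p/w): J4 → J3 → J5 → J1 → J6 → J2
  J4: C=9, w·C=3×9=27
  J3: C=19, w·C=3×19=57
  J5: C=35, w·C=3×35=105
  J1: C=53, w·C=2×53=106
  J6: C=68, w·C=1×68=68
  J2: C=87, w·C=1×87=87
Σ w·C = 450
= 450


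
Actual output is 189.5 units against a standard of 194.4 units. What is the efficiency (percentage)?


Efficiency = (actual / standard) × 100
= (189.5 / 194.4) × 100
= 97.5%


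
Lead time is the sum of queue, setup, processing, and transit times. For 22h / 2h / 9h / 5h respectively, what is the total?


Lead time = queue + setup + processing + transit
= 22 + 2 + 9 + 5
= 38 hours


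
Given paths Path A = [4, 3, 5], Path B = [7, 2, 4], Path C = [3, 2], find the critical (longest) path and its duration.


Path A: 4 + 3 + 5 = 12
Path B: 7 + 2 + 4 = 13
Path C: 3 + 2 = 5
Critical path = longest = max(12, 13, 5)
= 13 (Path B)


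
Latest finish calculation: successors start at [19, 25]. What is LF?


LF = min of all successor start times
Successors start at: [19, 25]
LF = min(19, 25)
= 19


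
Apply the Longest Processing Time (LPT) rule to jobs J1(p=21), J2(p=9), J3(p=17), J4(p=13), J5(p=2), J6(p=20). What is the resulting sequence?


LPT: sort by longest processing time first
  J1: p=21
  J6: p=20
  J3: p=17
  J4: p=13
  J2: p=9
  J5: p=2
Order: J1 → J6 → J3 → J4 → J2 → J5


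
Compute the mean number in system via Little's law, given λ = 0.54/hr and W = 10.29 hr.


Little's law: L = λ × W
= 0.54 × 10.29
= 5.56


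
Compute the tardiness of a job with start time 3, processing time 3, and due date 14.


Completion = start + processing = 3 + 3 = 6
Tardiness = max(0, C - d) = max(0, 6 - 14)
= max(0, -8)
= 0


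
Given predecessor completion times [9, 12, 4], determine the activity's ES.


ES = max of all predecessor completion times
Predecessors: [9, 12, 4]
ES = max(9, 12, 4)
= 12


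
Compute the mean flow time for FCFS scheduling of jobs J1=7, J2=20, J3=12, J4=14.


Completion times:
  J1: completes at 7
  J2: completes at 27
  J3: completes at 39
  J4: completes at 53
Sum = 126
Average = 126/4
= 31.50


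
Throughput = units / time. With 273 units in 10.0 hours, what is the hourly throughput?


Throughput = units / time
= 273 / 10.0
= 27.3 units/hour


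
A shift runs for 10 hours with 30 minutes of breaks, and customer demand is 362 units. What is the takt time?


Available = 10×60 - 30 = 570 min
Takt time = 570 / 362
= 1.57 min/unit


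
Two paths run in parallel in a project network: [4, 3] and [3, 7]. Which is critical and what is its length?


Path A: 4 + 3 = 7
Path B: 3 + 7 = 10
Critical path = longest = max(7, 10)
= 10 (Path B)


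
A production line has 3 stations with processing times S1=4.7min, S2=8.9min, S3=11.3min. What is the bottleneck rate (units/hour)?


Bottleneck = longest station time
Station times: [4.7, 8.9, 11.3]
Max = 11.3 min
Rate = 60 / 11.3
= 5.31 units/hour (bottleneck: 11.3min)


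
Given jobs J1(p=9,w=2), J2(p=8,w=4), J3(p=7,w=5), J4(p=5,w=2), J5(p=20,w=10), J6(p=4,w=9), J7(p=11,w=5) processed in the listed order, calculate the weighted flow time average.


Completion times:
  J1: C=9, w×C=2×9=18
  J2: C=17, w×C=4×17=68
  J3: C=24, w×C=5×24=120
  J4: C=29, w×C=2×29=58
  J5: C=49, w×C=10×49=490
  J6: C=53, w×C=9×53=477
  J7: C=64, w×C=5×64=320
Sum w×C = 1551
Sum w = 37
Weighted avg = 1551/37
= 41.92


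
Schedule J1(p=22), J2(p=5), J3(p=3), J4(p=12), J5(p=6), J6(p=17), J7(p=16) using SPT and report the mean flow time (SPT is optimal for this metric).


SPT order: J3 → J2 → J5 → J4 → J7 → J6 → J1
Completion times:
  J3: C=3
  J2: C=8
  J5: C=14
  J4: C=26
  J7: C=42
  J6: C=59
  J1: C=81
Sum = 233, n = 7
Mean flow = 233/7
= 33.29


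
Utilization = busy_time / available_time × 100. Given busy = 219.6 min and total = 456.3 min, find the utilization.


Utilization = busy / total × 100
= 219.6 / 456.3 × 100
= 48.1%
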